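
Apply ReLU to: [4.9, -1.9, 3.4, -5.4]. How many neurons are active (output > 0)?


ReLU(x) = max(0, x) for each element:
ReLU(4.9) = 4.9
ReLU(-1.9) = 0
ReLU(3.4) = 3.4
ReLU(-5.4) = 0
Active neurons (>0): 2

2


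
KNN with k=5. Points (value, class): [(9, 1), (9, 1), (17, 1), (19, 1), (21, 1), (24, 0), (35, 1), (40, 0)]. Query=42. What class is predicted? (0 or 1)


Distances from query 42:
Point 40 (class 0): distance = 2
Point 35 (class 1): distance = 7
Point 24 (class 0): distance = 18
Point 21 (class 1): distance = 21
Point 19 (class 1): distance = 23
K=5 nearest neighbors: classes = [0, 1, 0, 1, 1]
Votes for class 1: 3 / 5
Majority vote => class 1

1


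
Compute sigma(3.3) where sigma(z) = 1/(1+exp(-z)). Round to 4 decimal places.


sigmoid(z) = 1 / (1 + exp(-z))
exp(-(3.3)) = exp(-3.3) = 0.0369
1 + 0.0369 = 1.0369
1 / 1.0369 = 0.9644

0.9644


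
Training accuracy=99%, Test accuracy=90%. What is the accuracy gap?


Gap = train_accuracy - test_accuracy
= 99 - 90
= 9%
This moderate gap may indicate mild overfitting.

9


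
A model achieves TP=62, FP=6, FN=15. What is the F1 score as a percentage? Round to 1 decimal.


Precision = TP / (TP + FP) = 62 / 68 = 0.9118
Recall = TP / (TP + FN) = 62 / 77 = 0.8052
F1 = 2 * P * R / (P + R)
= 2 * 0.9118 * 0.8052 / (0.9118 + 0.8052)
= 1.4683 / 1.717
= 0.8552
As percentage: 85.5%

85.5


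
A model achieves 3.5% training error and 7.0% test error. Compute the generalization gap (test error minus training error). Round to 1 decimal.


Generalization gap = test_error - train_error
= 7.0 - 3.5
= 3.5%
A moderate gap.

3.5


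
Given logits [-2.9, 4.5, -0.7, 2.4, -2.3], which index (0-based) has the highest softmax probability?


Softmax is a monotonic transformation, so it preserves the argmax.
We need to find the index of the maximum logit.
Index 0: -2.9
Index 1: 4.5
Index 2: -0.7
Index 3: 2.4
Index 4: -2.3
Maximum logit = 4.5 at index 1

1


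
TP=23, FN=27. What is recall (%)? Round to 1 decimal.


Recall = TP / (TP + FN) * 100
= 23 / (23 + 27)
= 23 / 50
= 0.46
= 46.0%

46.0


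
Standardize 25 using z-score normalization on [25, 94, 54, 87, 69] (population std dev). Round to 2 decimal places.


Mean = (25 + 94 + 54 + 87 + 69) / 5 = 65.8
Variance = sum((x_i - mean)^2) / n = 611.76
Std = sqrt(611.76) = 24.7338
Z = (x - mean) / std
= (25 - 65.8) / 24.7338
= -40.8 / 24.7338
= -1.65

-1.65


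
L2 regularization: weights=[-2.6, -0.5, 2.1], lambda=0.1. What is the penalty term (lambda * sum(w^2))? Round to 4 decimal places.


Squaring each weight:
(-2.6)^2 = 6.76
(-0.5)^2 = 0.25
2.1^2 = 4.41
Sum of squares = 11.42
Penalty = 0.1 * 11.42 = 1.1420

1.1420


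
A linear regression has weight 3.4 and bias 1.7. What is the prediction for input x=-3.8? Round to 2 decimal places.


y = 3.4 * -3.8 + (1.7)
= -12.92 + (1.7)
= -11.22

-11.22


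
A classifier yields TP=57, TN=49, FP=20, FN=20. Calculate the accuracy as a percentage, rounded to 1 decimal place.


Accuracy = (TP + TN) / (TP + TN + FP + FN) * 100
= (57 + 49) / (57 + 49 + 20 + 20)
= 106 / 146
= 0.726
= 72.6%

72.6


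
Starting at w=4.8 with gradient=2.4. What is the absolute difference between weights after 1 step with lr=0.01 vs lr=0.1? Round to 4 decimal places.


With lr=0.01: w_new = 4.8 - 0.01 * 2.4 = 4.776
With lr=0.1: w_new = 4.8 - 0.1 * 2.4 = 4.56
Absolute difference = |4.776 - 4.56|
= 0.2160

0.2160


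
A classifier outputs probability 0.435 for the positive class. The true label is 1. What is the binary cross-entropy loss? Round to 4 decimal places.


For y=1: Loss = -log(p)
= -log(0.435)
= -(-0.8324)
= 0.8324

0.8324


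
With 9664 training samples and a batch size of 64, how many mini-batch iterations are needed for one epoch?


Iterations per epoch = dataset_size / batch_size
= 9664 / 64
= 151

151


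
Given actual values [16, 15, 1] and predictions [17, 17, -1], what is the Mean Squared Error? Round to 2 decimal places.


Differences: [-1, -2, 2]
Squared errors: [1, 4, 4]
Sum of squared errors = 9
MSE = 9 / 3 = 3.00

3.00


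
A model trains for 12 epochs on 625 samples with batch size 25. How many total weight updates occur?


Iterations per epoch = 625 / 25 = 25
Total updates = iterations_per_epoch * epochs
= 25 * 12
= 300

300


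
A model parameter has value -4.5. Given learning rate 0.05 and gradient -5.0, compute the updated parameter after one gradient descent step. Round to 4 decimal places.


w_new = w_old - lr * gradient
= -4.5 - 0.05 * -5.0
= -4.5 - (-0.25)
= -4.2500

-4.2500


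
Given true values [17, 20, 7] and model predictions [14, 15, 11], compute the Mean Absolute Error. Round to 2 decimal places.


Absolute errors: [3, 5, 4]
Sum of absolute errors = 12
MAE = 12 / 3 = 4.00

4.00


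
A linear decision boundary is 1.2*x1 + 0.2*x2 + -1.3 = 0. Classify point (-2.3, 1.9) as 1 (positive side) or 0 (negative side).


Compute 1.2 * -2.3 + 0.2 * 1.9 + -1.3
= -2.76 + 0.38 + -1.3
= -3.68
Since -3.68 < 0, the point is on the negative side.

0


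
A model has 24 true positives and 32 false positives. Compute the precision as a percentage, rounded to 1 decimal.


Precision = TP / (TP + FP) * 100
= 24 / (24 + 32)
= 24 / 56
= 0.4286
= 42.9%

42.9


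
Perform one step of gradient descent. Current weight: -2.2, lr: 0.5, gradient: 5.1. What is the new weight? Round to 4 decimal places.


w_new = w_old - lr * gradient
= -2.2 - 0.5 * 5.1
= -2.2 - (2.55)
= -4.7500

-4.7500


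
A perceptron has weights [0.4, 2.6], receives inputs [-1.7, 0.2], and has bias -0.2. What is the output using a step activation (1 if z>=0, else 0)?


z = w . x + b
= 0.4*-1.7 + 2.6*0.2 + -0.2
= -0.68 + 0.52 + -0.2
= -0.16 + -0.2
= -0.36
Since z = -0.36 < 0, output = 0

0


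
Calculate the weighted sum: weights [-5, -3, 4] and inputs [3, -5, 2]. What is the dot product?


Element-wise products:
-5 * 3 = -15
-3 * -5 = 15
4 * 2 = 8
Sum = -15 + 15 + 8
= 8

8


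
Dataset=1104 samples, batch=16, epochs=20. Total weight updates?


Iterations per epoch = 1104 / 16 = 69
Total updates = iterations_per_epoch * epochs
= 69 * 20
= 1380

1380


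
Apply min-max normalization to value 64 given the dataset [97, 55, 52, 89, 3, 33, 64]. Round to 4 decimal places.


Min = 3, Max = 97
Range = 97 - 3 = 94
Scaled = (x - min) / (max - min)
= (64 - 3) / 94
= 61 / 94
= 0.6489

0.6489


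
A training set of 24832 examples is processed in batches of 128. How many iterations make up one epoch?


Iterations per epoch = dataset_size / batch_size
= 24832 / 128
= 194

194


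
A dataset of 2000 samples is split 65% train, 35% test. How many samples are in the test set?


Train samples = 2000 * 65% = 1300
Test samples = 2000 - 1300
= 700

700


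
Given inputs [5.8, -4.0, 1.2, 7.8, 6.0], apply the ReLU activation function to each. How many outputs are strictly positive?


ReLU(x) = max(0, x) for each element:
ReLU(5.8) = 5.8
ReLU(-4.0) = 0
ReLU(1.2) = 1.2
ReLU(7.8) = 7.8
ReLU(6.0) = 6.0
Active neurons (>0): 4

4


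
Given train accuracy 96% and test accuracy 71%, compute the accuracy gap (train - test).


Gap = train_accuracy - test_accuracy
= 96 - 71
= 25%
This large gap strongly indicates overfitting.

25


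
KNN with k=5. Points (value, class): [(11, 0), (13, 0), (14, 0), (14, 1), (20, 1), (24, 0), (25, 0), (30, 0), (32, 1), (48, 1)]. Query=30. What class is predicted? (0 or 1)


Distances from query 30:
Point 30 (class 0): distance = 0
Point 32 (class 1): distance = 2
Point 25 (class 0): distance = 5
Point 24 (class 0): distance = 6
Point 20 (class 1): distance = 10
K=5 nearest neighbors: classes = [0, 1, 0, 0, 1]
Votes for class 1: 2 / 5
Majority vote => class 0

0


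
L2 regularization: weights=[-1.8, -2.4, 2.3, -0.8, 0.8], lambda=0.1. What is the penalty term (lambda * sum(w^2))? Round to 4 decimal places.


Squaring each weight:
(-1.8)^2 = 3.24
(-2.4)^2 = 5.76
2.3^2 = 5.29
(-0.8)^2 = 0.64
0.8^2 = 0.64
Sum of squares = 15.57
Penalty = 0.1 * 15.57 = 1.5570

1.5570


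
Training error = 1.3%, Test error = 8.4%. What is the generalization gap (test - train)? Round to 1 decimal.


Generalization gap = test_error - train_error
= 8.4 - 1.3
= 7.1%
A moderate gap.

7.1


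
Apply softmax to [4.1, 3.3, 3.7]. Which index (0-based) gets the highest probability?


Softmax is a monotonic transformation, so it preserves the argmax.
We need to find the index of the maximum logit.
Index 0: 4.1
Index 1: 3.3
Index 2: 3.7
Maximum logit = 4.1 at index 0

0


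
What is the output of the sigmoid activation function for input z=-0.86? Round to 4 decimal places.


sigmoid(z) = 1 / (1 + exp(-z))
exp(-(-0.86)) = exp(0.86) = 2.3632
1 + 2.3632 = 3.3632
1 / 3.3632 = 0.2973

0.2973


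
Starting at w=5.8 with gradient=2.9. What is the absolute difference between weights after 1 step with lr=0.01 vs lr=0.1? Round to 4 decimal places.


With lr=0.01: w_new = 5.8 - 0.01 * 2.9 = 5.771
With lr=0.1: w_new = 5.8 - 0.1 * 2.9 = 5.51
Absolute difference = |5.771 - 5.51|
= 0.2610

0.2610


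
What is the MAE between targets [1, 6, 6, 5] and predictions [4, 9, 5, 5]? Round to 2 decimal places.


Absolute errors: [3, 3, 1, 0]
Sum of absolute errors = 7
MAE = 7 / 4 = 1.75

1.75


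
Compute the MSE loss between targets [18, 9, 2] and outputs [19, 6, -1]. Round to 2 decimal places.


Differences: [-1, 3, 3]
Squared errors: [1, 9, 9]
Sum of squared errors = 19
MSE = 19 / 3 = 6.33

6.33


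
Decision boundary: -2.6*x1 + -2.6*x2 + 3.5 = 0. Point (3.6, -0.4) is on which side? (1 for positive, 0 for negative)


Compute -2.6 * 3.6 + -2.6 * -0.4 + 3.5
= -9.36 + 1.04 + 3.5
= -4.82
Since -4.82 < 0, the point is on the negative side.

0


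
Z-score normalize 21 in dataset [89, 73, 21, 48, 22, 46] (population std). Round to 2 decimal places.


Mean = (89 + 73 + 21 + 48 + 22 + 46) / 6 = 49.8333
Variance = sum((x_i - mean)^2) / n = 615.8056
Std = sqrt(615.8056) = 24.8154
Z = (x - mean) / std
= (21 - 49.8333) / 24.8154
= -28.8333 / 24.8154
= -1.16

-1.16


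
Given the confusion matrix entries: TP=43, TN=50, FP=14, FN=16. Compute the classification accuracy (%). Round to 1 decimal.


Accuracy = (TP + TN) / (TP + TN + FP + FN) * 100
= (43 + 50) / (43 + 50 + 14 + 16)
= 93 / 123
= 0.7561
= 75.6%

75.6


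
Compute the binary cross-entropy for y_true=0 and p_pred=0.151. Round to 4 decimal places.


For y=0: Loss = -log(1-p)
= -log(1 - 0.151)
= -log(0.849)
= -(-0.1637)
= 0.1637

0.1637


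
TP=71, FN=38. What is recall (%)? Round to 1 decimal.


Recall = TP / (TP + FN) * 100
= 71 / (71 + 38)
= 71 / 109
= 0.6514
= 65.1%

65.1


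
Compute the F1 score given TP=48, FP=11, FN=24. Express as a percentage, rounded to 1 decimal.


Precision = TP / (TP + FP) = 48 / 59 = 0.8136
Recall = TP / (TP + FN) = 48 / 72 = 0.6667
F1 = 2 * P * R / (P + R)
= 2 * 0.8136 * 0.6667 / (0.8136 + 0.6667)
= 1.0847 / 1.4802
= 0.7328
As percentage: 73.3%

73.3


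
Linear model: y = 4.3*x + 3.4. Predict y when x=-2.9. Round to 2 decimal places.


y = 4.3 * -2.9 + (3.4)
= -12.47 + (3.4)
= -9.07

-9.07


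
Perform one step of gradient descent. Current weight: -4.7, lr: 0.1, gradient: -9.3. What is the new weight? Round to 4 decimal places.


w_new = w_old - lr * gradient
= -4.7 - 0.1 * -9.3
= -4.7 - (-0.93)
= -3.7700

-3.7700


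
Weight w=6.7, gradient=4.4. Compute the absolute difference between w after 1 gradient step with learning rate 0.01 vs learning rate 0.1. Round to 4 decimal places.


With lr=0.01: w_new = 6.7 - 0.01 * 4.4 = 6.656
With lr=0.1: w_new = 6.7 - 0.1 * 4.4 = 6.26
Absolute difference = |6.656 - 6.26|
= 0.3960

0.3960


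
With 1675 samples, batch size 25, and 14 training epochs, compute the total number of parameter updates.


Iterations per epoch = 1675 / 25 = 67
Total updates = iterations_per_epoch * epochs
= 67 * 14
= 938

938


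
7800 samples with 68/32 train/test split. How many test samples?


Train samples = 7800 * 68% = 5304
Test samples = 7800 - 5304
= 2496

2496


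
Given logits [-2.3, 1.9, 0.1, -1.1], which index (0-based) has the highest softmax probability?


Softmax is a monotonic transformation, so it preserves the argmax.
We need to find the index of the maximum logit.
Index 0: -2.3
Index 1: 1.9
Index 2: 0.1
Index 3: -1.1
Maximum logit = 1.9 at index 1

1


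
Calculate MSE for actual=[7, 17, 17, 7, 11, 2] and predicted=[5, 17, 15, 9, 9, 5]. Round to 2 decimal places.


Differences: [2, 0, 2, -2, 2, -3]
Squared errors: [4, 0, 4, 4, 4, 9]
Sum of squared errors = 25
MSE = 25 / 6 = 4.17

4.17


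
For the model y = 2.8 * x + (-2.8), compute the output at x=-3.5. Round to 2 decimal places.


y = 2.8 * -3.5 + (-2.8)
= -9.8 + (-2.8)
= -12.60

-12.60


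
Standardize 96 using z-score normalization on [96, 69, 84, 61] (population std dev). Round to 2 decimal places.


Mean = (96 + 69 + 84 + 61) / 4 = 77.5
Variance = sum((x_i - mean)^2) / n = 182.25
Std = sqrt(182.25) = 13.5
Z = (x - mean) / std
= (96 - 77.5) / 13.5
= 18.5 / 13.5
= 1.37

1.37


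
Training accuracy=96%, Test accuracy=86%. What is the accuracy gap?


Gap = train_accuracy - test_accuracy
= 96 - 86
= 10%
This moderate gap may indicate mild overfitting.

10


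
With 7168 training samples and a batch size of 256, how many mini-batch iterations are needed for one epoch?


Iterations per epoch = dataset_size / batch_size
= 7168 / 256
= 28

28


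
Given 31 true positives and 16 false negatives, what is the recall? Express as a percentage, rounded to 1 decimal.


Recall = TP / (TP + FN) * 100
= 31 / (31 + 16)
= 31 / 47
= 0.6596
= 66.0%

66.0


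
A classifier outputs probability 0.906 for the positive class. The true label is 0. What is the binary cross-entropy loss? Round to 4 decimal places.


For y=0: Loss = -log(1-p)
= -log(1 - 0.906)
= -log(0.094)
= -(-2.3645)
= 2.3645

2.3645


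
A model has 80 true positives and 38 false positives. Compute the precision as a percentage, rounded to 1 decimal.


Precision = TP / (TP + FP) * 100
= 80 / (80 + 38)
= 80 / 118
= 0.678
= 67.8%

67.8


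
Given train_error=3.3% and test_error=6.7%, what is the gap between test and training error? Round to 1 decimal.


Generalization gap = test_error - train_error
= 6.7 - 3.3
= 3.4%
A moderate gap.

3.4


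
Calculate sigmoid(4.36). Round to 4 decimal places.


sigmoid(z) = 1 / (1 + exp(-z))
exp(-(4.36)) = exp(-4.36) = 0.0128
1 + 0.0128 = 1.0128
1 / 1.0128 = 0.9874

0.9874


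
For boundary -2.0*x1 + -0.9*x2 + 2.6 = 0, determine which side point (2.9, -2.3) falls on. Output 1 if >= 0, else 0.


Compute -2.0 * 2.9 + -0.9 * -2.3 + 2.6
= -5.8 + 2.07 + 2.6
= -1.13
Since -1.13 < 0, the point is on the negative side.

0


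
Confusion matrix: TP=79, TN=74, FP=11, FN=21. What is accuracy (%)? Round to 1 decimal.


Accuracy = (TP + TN) / (TP + TN + FP + FN) * 100
= (79 + 74) / (79 + 74 + 11 + 21)
= 153 / 185
= 0.827
= 82.7%

82.7


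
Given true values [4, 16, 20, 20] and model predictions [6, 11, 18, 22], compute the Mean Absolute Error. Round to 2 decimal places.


Absolute errors: [2, 5, 2, 2]
Sum of absolute errors = 11
MAE = 11 / 4 = 2.75

2.75


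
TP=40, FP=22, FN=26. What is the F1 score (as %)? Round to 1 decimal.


Precision = TP / (TP + FP) = 40 / 62 = 0.6452
Recall = TP / (TP + FN) = 40 / 66 = 0.6061
F1 = 2 * P * R / (P + R)
= 2 * 0.6452 * 0.6061 / (0.6452 + 0.6061)
= 0.782 / 1.2512
= 0.625
As percentage: 62.5%

62.5


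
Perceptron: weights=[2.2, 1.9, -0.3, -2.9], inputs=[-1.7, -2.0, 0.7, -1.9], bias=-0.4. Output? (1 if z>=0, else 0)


z = w . x + b
= 2.2*-1.7 + 1.9*-2.0 + -0.3*0.7 + -2.9*-1.9 + -0.4
= -3.74 + -3.8 + -0.21 + 5.51 + -0.4
= -2.24 + -0.4
= -2.64
Since z = -2.64 < 0, output = 0

0


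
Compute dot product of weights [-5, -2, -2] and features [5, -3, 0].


Element-wise products:
-5 * 5 = -25
-2 * -3 = 6
-2 * 0 = 0
Sum = -25 + 6 + 0
= -19

-19


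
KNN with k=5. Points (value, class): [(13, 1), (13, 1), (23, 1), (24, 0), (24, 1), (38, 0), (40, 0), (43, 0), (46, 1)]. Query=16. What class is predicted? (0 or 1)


Distances from query 16:
Point 13 (class 1): distance = 3
Point 13 (class 1): distance = 3
Point 23 (class 1): distance = 7
Point 24 (class 0): distance = 8
Point 24 (class 1): distance = 8
K=5 nearest neighbors: classes = [1, 1, 1, 0, 1]
Votes for class 1: 4 / 5
Majority vote => class 1

1


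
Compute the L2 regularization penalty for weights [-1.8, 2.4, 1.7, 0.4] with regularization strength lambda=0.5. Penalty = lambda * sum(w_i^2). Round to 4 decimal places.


Squaring each weight:
(-1.8)^2 = 3.24
2.4^2 = 5.76
1.7^2 = 2.89
0.4^2 = 0.16
Sum of squares = 12.05
Penalty = 0.5 * 12.05 = 6.0250

6.0250


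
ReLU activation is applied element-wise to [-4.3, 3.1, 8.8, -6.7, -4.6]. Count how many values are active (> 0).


ReLU(x) = max(0, x) for each element:
ReLU(-4.3) = 0
ReLU(3.1) = 3.1
ReLU(8.8) = 8.8
ReLU(-6.7) = 0
ReLU(-4.6) = 0
Active neurons (>0): 2

2


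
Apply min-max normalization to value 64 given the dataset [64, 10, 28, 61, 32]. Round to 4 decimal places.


Min = 10, Max = 64
Range = 64 - 10 = 54
Scaled = (x - min) / (max - min)
= (64 - 10) / 54
= 54 / 54
= 1.0000

1.0000


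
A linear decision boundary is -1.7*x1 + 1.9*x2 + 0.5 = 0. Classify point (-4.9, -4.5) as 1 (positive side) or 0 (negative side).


Compute -1.7 * -4.9 + 1.9 * -4.5 + 0.5
= 8.33 + -8.55 + 0.5
= 0.28
Since 0.28 >= 0, the point is on the positive side.

1


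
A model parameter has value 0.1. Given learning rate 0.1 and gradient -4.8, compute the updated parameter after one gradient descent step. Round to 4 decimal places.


w_new = w_old - lr * gradient
= 0.1 - 0.1 * -4.8
= 0.1 - (-0.48)
= 0.5800

0.5800


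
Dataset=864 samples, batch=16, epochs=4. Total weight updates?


Iterations per epoch = 864 / 16 = 54
Total updates = iterations_per_epoch * epochs
= 54 * 4
= 216

216


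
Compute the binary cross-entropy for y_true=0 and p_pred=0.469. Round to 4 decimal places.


For y=0: Loss = -log(1-p)
= -log(1 - 0.469)
= -log(0.531)
= -(-0.633)
= 0.6330

0.6330


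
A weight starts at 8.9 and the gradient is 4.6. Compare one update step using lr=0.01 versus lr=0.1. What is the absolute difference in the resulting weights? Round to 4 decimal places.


With lr=0.01: w_new = 8.9 - 0.01 * 4.6 = 8.854
With lr=0.1: w_new = 8.9 - 0.1 * 4.6 = 8.44
Absolute difference = |8.854 - 8.44|
= 0.4140

0.4140


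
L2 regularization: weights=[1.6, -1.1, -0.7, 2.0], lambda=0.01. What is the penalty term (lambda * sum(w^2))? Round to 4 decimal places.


Squaring each weight:
1.6^2 = 2.56
(-1.1)^2 = 1.21
(-0.7)^2 = 0.49
2.0^2 = 4.0
Sum of squares = 8.26
Penalty = 0.01 * 8.26 = 0.0826

0.0826


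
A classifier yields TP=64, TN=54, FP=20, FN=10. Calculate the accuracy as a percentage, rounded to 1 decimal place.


Accuracy = (TP + TN) / (TP + TN + FP + FN) * 100
= (64 + 54) / (64 + 54 + 20 + 10)
= 118 / 148
= 0.7973
= 79.7%

79.7


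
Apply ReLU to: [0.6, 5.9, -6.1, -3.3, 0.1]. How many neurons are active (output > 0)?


ReLU(x) = max(0, x) for each element:
ReLU(0.6) = 0.6
ReLU(5.9) = 5.9
ReLU(-6.1) = 0
ReLU(-3.3) = 0
ReLU(0.1) = 0.1
Active neurons (>0): 3

3


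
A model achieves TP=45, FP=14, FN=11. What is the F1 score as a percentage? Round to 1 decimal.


Precision = TP / (TP + FP) = 45 / 59 = 0.7627
Recall = TP / (TP + FN) = 45 / 56 = 0.8036
F1 = 2 * P * R / (P + R)
= 2 * 0.7627 * 0.8036 / (0.7627 + 0.8036)
= 1.2258 / 1.5663
= 0.7826
As percentage: 78.3%

78.3


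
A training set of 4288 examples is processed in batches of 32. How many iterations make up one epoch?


Iterations per epoch = dataset_size / batch_size
= 4288 / 32
= 134

134


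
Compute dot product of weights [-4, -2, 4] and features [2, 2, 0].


Element-wise products:
-4 * 2 = -8
-2 * 2 = -4
4 * 0 = 0
Sum = -8 + -4 + 0
= -12

-12


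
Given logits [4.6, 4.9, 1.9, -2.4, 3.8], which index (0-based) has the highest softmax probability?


Softmax is a monotonic transformation, so it preserves the argmax.
We need to find the index of the maximum logit.
Index 0: 4.6
Index 1: 4.9
Index 2: 1.9
Index 3: -2.4
Index 4: 3.8
Maximum logit = 4.9 at index 1

1


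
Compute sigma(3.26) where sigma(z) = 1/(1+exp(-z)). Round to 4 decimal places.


sigmoid(z) = 1 / (1 + exp(-z))
exp(-(3.26)) = exp(-3.26) = 0.0384
1 + 0.0384 = 1.0384
1 / 1.0384 = 0.9630

0.9630


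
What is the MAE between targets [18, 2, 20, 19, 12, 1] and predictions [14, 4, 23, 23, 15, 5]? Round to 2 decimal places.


Absolute errors: [4, 2, 3, 4, 3, 4]
Sum of absolute errors = 20
MAE = 20 / 6 = 3.33

3.33


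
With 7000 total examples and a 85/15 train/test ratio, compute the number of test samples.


Train samples = 7000 * 85% = 5950
Test samples = 7000 - 5950
= 1050

1050


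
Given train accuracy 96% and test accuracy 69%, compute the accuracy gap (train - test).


Gap = train_accuracy - test_accuracy
= 96 - 69
= 27%
This large gap strongly indicates overfitting.

27


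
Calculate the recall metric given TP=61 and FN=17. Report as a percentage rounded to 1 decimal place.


Recall = TP / (TP + FN) * 100
= 61 / (61 + 17)
= 61 / 78
= 0.7821
= 78.2%

78.2


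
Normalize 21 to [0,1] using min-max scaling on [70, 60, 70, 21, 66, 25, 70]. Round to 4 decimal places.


Min = 21, Max = 70
Range = 70 - 21 = 49
Scaled = (x - min) / (max - min)
= (21 - 21) / 49
= 0 / 49
= 0.0000

0.0000


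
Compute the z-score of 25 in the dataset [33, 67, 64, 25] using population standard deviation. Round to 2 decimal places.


Mean = (33 + 67 + 64 + 25) / 4 = 47.25
Variance = sum((x_i - mean)^2) / n = 342.1875
Std = sqrt(342.1875) = 18.4983
Z = (x - mean) / std
= (25 - 47.25) / 18.4983
= -22.25 / 18.4983
= -1.20

-1.20


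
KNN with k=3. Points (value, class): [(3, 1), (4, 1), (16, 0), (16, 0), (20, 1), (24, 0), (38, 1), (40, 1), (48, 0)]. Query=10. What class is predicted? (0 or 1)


Distances from query 10:
Point 16 (class 0): distance = 6
Point 16 (class 0): distance = 6
Point 4 (class 1): distance = 6
K=3 nearest neighbors: classes = [0, 0, 1]
Votes for class 1: 1 / 3
Majority vote => class 0

0


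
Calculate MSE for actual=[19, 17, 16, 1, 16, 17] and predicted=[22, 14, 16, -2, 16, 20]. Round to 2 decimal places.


Differences: [-3, 3, 0, 3, 0, -3]
Squared errors: [9, 9, 0, 9, 0, 9]
Sum of squared errors = 36
MSE = 36 / 6 = 6.00

6.00


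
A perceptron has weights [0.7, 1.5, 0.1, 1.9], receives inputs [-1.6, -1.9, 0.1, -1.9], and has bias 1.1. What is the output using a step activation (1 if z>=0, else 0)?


z = w . x + b
= 0.7*-1.6 + 1.5*-1.9 + 0.1*0.1 + 1.9*-1.9 + 1.1
= -1.12 + -2.85 + 0.01 + -3.61 + 1.1
= -7.57 + 1.1
= -6.47
Since z = -6.47 < 0, output = 0

0


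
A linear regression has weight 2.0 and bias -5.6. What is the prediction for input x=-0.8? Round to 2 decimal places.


y = 2.0 * -0.8 + (-5.6)
= -1.6 + (-5.6)
= -7.20

-7.20


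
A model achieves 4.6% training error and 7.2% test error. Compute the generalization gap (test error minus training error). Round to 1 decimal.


Generalization gap = test_error - train_error
= 7.2 - 4.6
= 2.6%
A moderate gap.

2.6


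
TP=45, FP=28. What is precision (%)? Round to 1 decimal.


Precision = TP / (TP + FP) * 100
= 45 / (45 + 28)
= 45 / 73
= 0.6164
= 61.6%

61.6


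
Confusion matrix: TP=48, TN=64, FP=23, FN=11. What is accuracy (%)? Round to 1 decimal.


Accuracy = (TP + TN) / (TP + TN + FP + FN) * 100
= (48 + 64) / (48 + 64 + 23 + 11)
= 112 / 146
= 0.7671
= 76.7%

76.7


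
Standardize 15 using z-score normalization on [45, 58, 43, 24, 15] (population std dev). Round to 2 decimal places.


Mean = (45 + 58 + 43 + 24 + 15) / 5 = 37.0
Variance = sum((x_i - mean)^2) / n = 238.8
Std = sqrt(238.8) = 15.4532
Z = (x - mean) / std
= (15 - 37.0) / 15.4532
= -22.0 / 15.4532
= -1.42

-1.42


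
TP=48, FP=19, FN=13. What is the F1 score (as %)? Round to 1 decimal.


Precision = TP / (TP + FP) = 48 / 67 = 0.7164
Recall = TP / (TP + FN) = 48 / 61 = 0.7869
F1 = 2 * P * R / (P + R)
= 2 * 0.7164 * 0.7869 / (0.7164 + 0.7869)
= 1.1275 / 1.5033
= 0.75
As percentage: 75.0%

75.0


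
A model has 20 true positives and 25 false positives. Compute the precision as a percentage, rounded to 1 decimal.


Precision = TP / (TP + FP) * 100
= 20 / (20 + 25)
= 20 / 45
= 0.4444
= 44.4%

44.4


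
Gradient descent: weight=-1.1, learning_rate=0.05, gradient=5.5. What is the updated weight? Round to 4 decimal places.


w_new = w_old - lr * gradient
= -1.1 - 0.05 * 5.5
= -1.1 - (0.275)
= -1.3750

-1.3750


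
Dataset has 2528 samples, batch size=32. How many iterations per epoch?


Iterations per epoch = dataset_size / batch_size
= 2528 / 32
= 79

79


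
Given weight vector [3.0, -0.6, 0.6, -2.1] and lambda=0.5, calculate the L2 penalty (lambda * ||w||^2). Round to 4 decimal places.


Squaring each weight:
3.0^2 = 9.0
(-0.6)^2 = 0.36
0.6^2 = 0.36
(-2.1)^2 = 4.41
Sum of squares = 14.13
Penalty = 0.5 * 14.13 = 7.0650

7.0650


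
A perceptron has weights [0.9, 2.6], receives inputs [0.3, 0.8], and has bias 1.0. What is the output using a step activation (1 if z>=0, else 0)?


z = w . x + b
= 0.9*0.3 + 2.6*0.8 + 1.0
= 0.27 + 2.08 + 1.0
= 2.35 + 1.0
= 3.35
Since z = 3.35 >= 0, output = 1

1


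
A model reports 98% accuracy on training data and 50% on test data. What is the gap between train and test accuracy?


Gap = train_accuracy - test_accuracy
= 98 - 50
= 48%
This large gap strongly indicates overfitting.

48


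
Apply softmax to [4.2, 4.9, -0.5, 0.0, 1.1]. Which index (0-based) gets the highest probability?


Softmax is a monotonic transformation, so it preserves the argmax.
We need to find the index of the maximum logit.
Index 0: 4.2
Index 1: 4.9
Index 2: -0.5
Index 3: 0.0
Index 4: 1.1
Maximum logit = 4.9 at index 1

1


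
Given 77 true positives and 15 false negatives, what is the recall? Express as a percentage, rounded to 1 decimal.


Recall = TP / (TP + FN) * 100
= 77 / (77 + 15)
= 77 / 92
= 0.837
= 83.7%

83.7


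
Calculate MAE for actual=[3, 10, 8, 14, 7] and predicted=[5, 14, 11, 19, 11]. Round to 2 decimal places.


Absolute errors: [2, 4, 3, 5, 4]
Sum of absolute errors = 18
MAE = 18 / 5 = 3.60

3.60


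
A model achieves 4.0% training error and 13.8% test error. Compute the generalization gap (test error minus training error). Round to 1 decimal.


Generalization gap = test_error - train_error
= 13.8 - 4.0
= 9.8%
A moderate gap.

9.8


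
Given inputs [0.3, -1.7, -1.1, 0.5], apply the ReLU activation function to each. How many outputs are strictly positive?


ReLU(x) = max(0, x) for each element:
ReLU(0.3) = 0.3
ReLU(-1.7) = 0
ReLU(-1.1) = 0
ReLU(0.5) = 0.5
Active neurons (>0): 2

2


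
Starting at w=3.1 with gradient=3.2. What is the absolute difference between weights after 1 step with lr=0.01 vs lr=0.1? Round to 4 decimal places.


With lr=0.01: w_new = 3.1 - 0.01 * 3.2 = 3.068
With lr=0.1: w_new = 3.1 - 0.1 * 3.2 = 2.78
Absolute difference = |3.068 - 2.78|
= 0.2880

0.2880


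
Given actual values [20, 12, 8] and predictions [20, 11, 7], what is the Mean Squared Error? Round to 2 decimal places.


Differences: [0, 1, 1]
Squared errors: [0, 1, 1]
Sum of squared errors = 2
MSE = 2 / 3 = 0.67

0.67


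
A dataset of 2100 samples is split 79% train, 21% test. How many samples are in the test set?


Train samples = 2100 * 79% = 1659
Test samples = 2100 - 1659
= 441

441


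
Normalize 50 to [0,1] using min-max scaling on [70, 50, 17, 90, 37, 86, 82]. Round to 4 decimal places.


Min = 17, Max = 90
Range = 90 - 17 = 73
Scaled = (x - min) / (max - min)
= (50 - 17) / 73
= 33 / 73
= 0.4521

0.4521


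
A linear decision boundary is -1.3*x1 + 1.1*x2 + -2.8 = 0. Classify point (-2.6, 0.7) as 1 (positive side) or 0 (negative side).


Compute -1.3 * -2.6 + 1.1 * 0.7 + -2.8
= 3.38 + 0.77 + -2.8
= 1.35
Since 1.35 >= 0, the point is on the positive side.

1


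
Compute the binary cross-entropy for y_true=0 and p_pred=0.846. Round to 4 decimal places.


For y=0: Loss = -log(1-p)
= -log(1 - 0.846)
= -log(0.154)
= -(-1.8708)
= 1.8708

1.8708


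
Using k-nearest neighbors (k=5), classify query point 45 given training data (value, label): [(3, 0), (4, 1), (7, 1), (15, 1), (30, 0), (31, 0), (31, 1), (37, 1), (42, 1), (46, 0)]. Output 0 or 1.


Distances from query 45:
Point 46 (class 0): distance = 1
Point 42 (class 1): distance = 3
Point 37 (class 1): distance = 8
Point 31 (class 0): distance = 14
Point 31 (class 1): distance = 14
K=5 nearest neighbors: classes = [0, 1, 1, 0, 1]
Votes for class 1: 3 / 5
Majority vote => class 1

1


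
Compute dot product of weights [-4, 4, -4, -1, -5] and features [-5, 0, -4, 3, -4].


Element-wise products:
-4 * -5 = 20
4 * 0 = 0
-4 * -4 = 16
-1 * 3 = -3
-5 * -4 = 20
Sum = 20 + 0 + 16 + -3 + 20
= 53

53


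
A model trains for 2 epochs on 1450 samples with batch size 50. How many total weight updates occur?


Iterations per epoch = 1450 / 50 = 29
Total updates = iterations_per_epoch * epochs
= 29 * 2
= 58

58


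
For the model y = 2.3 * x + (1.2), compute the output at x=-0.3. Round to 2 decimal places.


y = 2.3 * -0.3 + (1.2)
= -0.69 + (1.2)
= 0.51

0.51


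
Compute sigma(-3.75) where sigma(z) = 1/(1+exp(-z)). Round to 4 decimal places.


sigmoid(z) = 1 / (1 + exp(-z))
exp(-(-3.75)) = exp(3.75) = 42.5211
1 + 42.5211 = 43.5211
1 / 43.5211 = 0.0230

0.0230


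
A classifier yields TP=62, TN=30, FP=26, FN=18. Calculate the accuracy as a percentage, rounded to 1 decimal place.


Accuracy = (TP + TN) / (TP + TN + FP + FN) * 100
= (62 + 30) / (62 + 30 + 26 + 18)
= 92 / 136
= 0.6765
= 67.6%

67.6


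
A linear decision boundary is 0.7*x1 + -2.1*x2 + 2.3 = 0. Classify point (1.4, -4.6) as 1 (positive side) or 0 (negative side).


Compute 0.7 * 1.4 + -2.1 * -4.6 + 2.3
= 0.98 + 9.66 + 2.3
= 12.94
Since 12.94 >= 0, the point is on the positive side.

1


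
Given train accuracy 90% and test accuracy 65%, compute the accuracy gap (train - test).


Gap = train_accuracy - test_accuracy
= 90 - 65
= 25%
This large gap strongly indicates overfitting.

25


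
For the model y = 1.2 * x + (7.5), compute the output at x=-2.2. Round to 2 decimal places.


y = 1.2 * -2.2 + (7.5)
= -2.64 + (7.5)
= 4.86

4.86


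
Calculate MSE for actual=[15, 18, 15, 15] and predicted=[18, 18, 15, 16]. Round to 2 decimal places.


Differences: [-3, 0, 0, -1]
Squared errors: [9, 0, 0, 1]
Sum of squared errors = 10
MSE = 10 / 4 = 2.50

2.50


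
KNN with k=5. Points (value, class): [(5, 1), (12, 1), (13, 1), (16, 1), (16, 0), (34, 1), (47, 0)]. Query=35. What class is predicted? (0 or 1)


Distances from query 35:
Point 34 (class 1): distance = 1
Point 47 (class 0): distance = 12
Point 16 (class 0): distance = 19
Point 16 (class 1): distance = 19
Point 13 (class 1): distance = 22
K=5 nearest neighbors: classes = [1, 0, 0, 1, 1]
Votes for class 1: 3 / 5
Majority vote => class 1

1


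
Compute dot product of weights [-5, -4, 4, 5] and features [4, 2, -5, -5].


Element-wise products:
-5 * 4 = -20
-4 * 2 = -8
4 * -5 = -20
5 * -5 = -25
Sum = -20 + -8 + -20 + -25
= -73

-73


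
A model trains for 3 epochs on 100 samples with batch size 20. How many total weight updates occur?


Iterations per epoch = 100 / 20 = 5
Total updates = iterations_per_epoch * epochs
= 5 * 3
= 15

15


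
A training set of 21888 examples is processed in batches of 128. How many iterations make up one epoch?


Iterations per epoch = dataset_size / batch_size
= 21888 / 128
= 171

171


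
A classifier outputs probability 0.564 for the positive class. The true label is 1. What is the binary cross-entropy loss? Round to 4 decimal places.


For y=1: Loss = -log(p)
= -log(0.564)
= -(-0.5727)
= 0.5727

0.5727


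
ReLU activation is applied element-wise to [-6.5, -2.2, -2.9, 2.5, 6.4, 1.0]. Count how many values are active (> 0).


ReLU(x) = max(0, x) for each element:
ReLU(-6.5) = 0
ReLU(-2.2) = 0
ReLU(-2.9) = 0
ReLU(2.5) = 2.5
ReLU(6.4) = 6.4
ReLU(1.0) = 1.0
Active neurons (>0): 3

3


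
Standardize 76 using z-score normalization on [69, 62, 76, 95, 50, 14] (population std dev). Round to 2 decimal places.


Mean = (69 + 62 + 76 + 95 + 50 + 14) / 6 = 61.0
Variance = sum((x_i - mean)^2) / n = 629.3333
Std = sqrt(629.3333) = 25.0865
Z = (x - mean) / std
= (76 - 61.0) / 25.0865
= 15.0 / 25.0865
= 0.60

0.60


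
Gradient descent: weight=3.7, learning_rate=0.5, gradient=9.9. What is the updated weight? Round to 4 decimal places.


w_new = w_old - lr * gradient
= 3.7 - 0.5 * 9.9
= 3.7 - (4.95)
= -1.2500

-1.2500


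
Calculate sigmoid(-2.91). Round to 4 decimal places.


sigmoid(z) = 1 / (1 + exp(-z))
exp(-(-2.91)) = exp(2.91) = 18.3568
1 + 18.3568 = 19.3568
1 / 19.3568 = 0.0517

0.0517


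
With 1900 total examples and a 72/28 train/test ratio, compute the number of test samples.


Train samples = 1900 * 72% = 1368
Test samples = 1900 - 1368
= 532

532


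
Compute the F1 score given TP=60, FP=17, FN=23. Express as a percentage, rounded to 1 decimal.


Precision = TP / (TP + FP) = 60 / 77 = 0.7792
Recall = TP / (TP + FN) = 60 / 83 = 0.7229
F1 = 2 * P * R / (P + R)
= 2 * 0.7792 * 0.7229 / (0.7792 + 0.7229)
= 1.1266 / 1.5021
= 0.75
As percentage: 75.0%

75.0


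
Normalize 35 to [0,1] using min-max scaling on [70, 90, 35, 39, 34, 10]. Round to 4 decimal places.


Min = 10, Max = 90
Range = 90 - 10 = 80
Scaled = (x - min) / (max - min)
= (35 - 10) / 80
= 25 / 80
= 0.3125

0.3125


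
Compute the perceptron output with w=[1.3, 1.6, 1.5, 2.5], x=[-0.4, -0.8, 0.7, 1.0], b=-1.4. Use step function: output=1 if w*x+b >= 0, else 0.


z = w . x + b
= 1.3*-0.4 + 1.6*-0.8 + 1.5*0.7 + 2.5*1.0 + -1.4
= -0.52 + -1.28 + 1.05 + 2.5 + -1.4
= 1.75 + -1.4
= 0.35
Since z = 0.35 >= 0, output = 1

1


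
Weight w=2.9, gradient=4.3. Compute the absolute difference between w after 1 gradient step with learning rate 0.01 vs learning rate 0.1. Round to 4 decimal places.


With lr=0.01: w_new = 2.9 - 0.01 * 4.3 = 2.857
With lr=0.1: w_new = 2.9 - 0.1 * 4.3 = 2.47
Absolute difference = |2.857 - 2.47|
= 0.3870

0.3870


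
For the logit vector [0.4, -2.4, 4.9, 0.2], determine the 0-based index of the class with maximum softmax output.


Softmax is a monotonic transformation, so it preserves the argmax.
We need to find the index of the maximum logit.
Index 0: 0.4
Index 1: -2.4
Index 2: 4.9
Index 3: 0.2
Maximum logit = 4.9 at index 2

2


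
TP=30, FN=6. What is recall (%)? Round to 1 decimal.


Recall = TP / (TP + FN) * 100
= 30 / (30 + 6)
= 30 / 36
= 0.8333
= 83.3%

83.3


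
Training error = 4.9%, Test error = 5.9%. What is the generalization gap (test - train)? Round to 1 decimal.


Generalization gap = test_error - train_error
= 5.9 - 4.9
= 1.0%
A small gap suggests good generalization.

1.0


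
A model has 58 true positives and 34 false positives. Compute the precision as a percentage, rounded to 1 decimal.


Precision = TP / (TP + FP) * 100
= 58 / (58 + 34)
= 58 / 92
= 0.6304
= 63.0%

63.0


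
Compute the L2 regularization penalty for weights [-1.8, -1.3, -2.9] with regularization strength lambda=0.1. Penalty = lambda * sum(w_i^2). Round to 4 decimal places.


Squaring each weight:
(-1.8)^2 = 3.24
(-1.3)^2 = 1.69
(-2.9)^2 = 8.41
Sum of squares = 13.34
Penalty = 0.1 * 13.34 = 1.3340

1.3340


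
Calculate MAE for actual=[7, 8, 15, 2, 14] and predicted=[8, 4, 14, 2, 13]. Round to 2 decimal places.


Absolute errors: [1, 4, 1, 0, 1]
Sum of absolute errors = 7
MAE = 7 / 5 = 1.40

1.40


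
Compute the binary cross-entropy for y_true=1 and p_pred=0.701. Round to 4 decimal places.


For y=1: Loss = -log(p)
= -log(0.701)
= -(-0.3552)
= 0.3552

0.3552


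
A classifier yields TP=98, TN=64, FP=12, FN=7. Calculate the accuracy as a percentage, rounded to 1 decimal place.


Accuracy = (TP + TN) / (TP + TN + FP + FN) * 100
= (98 + 64) / (98 + 64 + 12 + 7)
= 162 / 181
= 0.895
= 89.5%

89.5


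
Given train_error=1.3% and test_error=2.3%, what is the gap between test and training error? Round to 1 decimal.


Generalization gap = test_error - train_error
= 2.3 - 1.3
= 1.0%
A small gap suggests good generalization.

1.0


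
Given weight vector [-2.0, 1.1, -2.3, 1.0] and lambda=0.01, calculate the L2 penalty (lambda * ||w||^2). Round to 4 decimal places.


Squaring each weight:
(-2.0)^2 = 4.0
1.1^2 = 1.21
(-2.3)^2 = 5.29
1.0^2 = 1.0
Sum of squares = 11.5
Penalty = 0.01 * 11.5 = 0.1150

0.1150


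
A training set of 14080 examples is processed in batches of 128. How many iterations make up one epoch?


Iterations per epoch = dataset_size / batch_size
= 14080 / 128
= 110

110


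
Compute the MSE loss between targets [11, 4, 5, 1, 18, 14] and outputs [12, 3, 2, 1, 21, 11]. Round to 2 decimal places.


Differences: [-1, 1, 3, 0, -3, 3]
Squared errors: [1, 1, 9, 0, 9, 9]
Sum of squared errors = 29
MSE = 29 / 6 = 4.83

4.83


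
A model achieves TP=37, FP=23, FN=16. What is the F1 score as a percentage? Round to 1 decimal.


Precision = TP / (TP + FP) = 37 / 60 = 0.6167
Recall = TP / (TP + FN) = 37 / 53 = 0.6981
F1 = 2 * P * R / (P + R)
= 2 * 0.6167 * 0.6981 / (0.6167 + 0.6981)
= 0.861 / 1.3148
= 0.6549
As percentage: 65.5%

65.5


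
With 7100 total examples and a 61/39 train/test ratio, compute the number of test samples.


Train samples = 7100 * 61% = 4331
Test samples = 7100 - 4331
= 2769

2769


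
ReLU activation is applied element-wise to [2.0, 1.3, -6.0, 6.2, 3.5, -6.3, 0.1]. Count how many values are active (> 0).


ReLU(x) = max(0, x) for each element:
ReLU(2.0) = 2.0
ReLU(1.3) = 1.3
ReLU(-6.0) = 0
ReLU(6.2) = 6.2
ReLU(3.5) = 3.5
ReLU(-6.3) = 0
ReLU(0.1) = 0.1
Active neurons (>0): 5

5


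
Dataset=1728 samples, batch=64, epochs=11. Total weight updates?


Iterations per epoch = 1728 / 64 = 27
Total updates = iterations_per_epoch * epochs
= 27 * 11
= 297

297


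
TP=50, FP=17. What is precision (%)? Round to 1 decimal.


Precision = TP / (TP + FP) * 100
= 50 / (50 + 17)
= 50 / 67
= 0.7463
= 74.6%

74.6


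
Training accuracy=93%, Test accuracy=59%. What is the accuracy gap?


Gap = train_accuracy - test_accuracy
= 93 - 59
= 34%
This large gap strongly indicates overfitting.

34


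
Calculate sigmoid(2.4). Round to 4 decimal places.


sigmoid(z) = 1 / (1 + exp(-z))
exp(-(2.4)) = exp(-2.4) = 0.0907
1 + 0.0907 = 1.0907
1 / 1.0907 = 0.9168

0.9168


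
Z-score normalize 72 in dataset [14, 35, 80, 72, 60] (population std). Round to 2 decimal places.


Mean = (14 + 35 + 80 + 72 + 60) / 5 = 52.2
Variance = sum((x_i - mean)^2) / n = 596.16
Std = sqrt(596.16) = 24.4164
Z = (x - mean) / std
= (72 - 52.2) / 24.4164
= 19.8 / 24.4164
= 0.81

0.81


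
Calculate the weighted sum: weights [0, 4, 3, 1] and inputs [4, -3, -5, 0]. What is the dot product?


Element-wise products:
0 * 4 = 0
4 * -3 = -12
3 * -5 = -15
1 * 0 = 0
Sum = 0 + -12 + -15 + 0
= -27

-27


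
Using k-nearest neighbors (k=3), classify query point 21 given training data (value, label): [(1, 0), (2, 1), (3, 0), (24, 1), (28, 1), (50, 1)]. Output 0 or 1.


Distances from query 21:
Point 24 (class 1): distance = 3
Point 28 (class 1): distance = 7
Point 3 (class 0): distance = 18
K=3 nearest neighbors: classes = [1, 1, 0]
Votes for class 1: 2 / 3
Majority vote => class 1

1


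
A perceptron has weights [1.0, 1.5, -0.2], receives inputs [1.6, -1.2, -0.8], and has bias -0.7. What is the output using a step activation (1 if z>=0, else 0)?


z = w . x + b
= 1.0*1.6 + 1.5*-1.2 + -0.2*-0.8 + -0.7
= 1.6 + -1.8 + 0.16 + -0.7
= -0.04 + -0.7
= -0.74
Since z = -0.74 < 0, output = 0

0
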